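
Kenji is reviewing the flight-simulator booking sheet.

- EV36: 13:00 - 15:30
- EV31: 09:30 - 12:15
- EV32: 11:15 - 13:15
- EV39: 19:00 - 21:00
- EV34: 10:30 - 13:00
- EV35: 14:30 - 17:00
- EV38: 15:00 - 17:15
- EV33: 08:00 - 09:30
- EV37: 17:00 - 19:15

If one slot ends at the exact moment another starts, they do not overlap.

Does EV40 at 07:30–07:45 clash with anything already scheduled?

EV33: starts 08:00 at or after EV40 ends 07:45 → clear.
EV31: starts 09:30 at or after EV40 ends 07:45 → clear.
EV34: starts 10:30 at or after EV40 ends 07:45 → clear.
EV32: starts 11:15 at or after EV40 ends 07:45 → clear.
EV36: starts 13:00 at or after EV40 ends 07:45 → clear.
EV35: starts 14:30 at or after EV40 ends 07:45 → clear.
EV38: starts 15:00 at or after EV40 ends 07:45 → clear.
EV37: starts 17:00 at or after EV40 ends 07:45 → clear.
EV39: starts 19:00 at or after EV40 ends 07:45 → clear.

No — it doesn't clash with anything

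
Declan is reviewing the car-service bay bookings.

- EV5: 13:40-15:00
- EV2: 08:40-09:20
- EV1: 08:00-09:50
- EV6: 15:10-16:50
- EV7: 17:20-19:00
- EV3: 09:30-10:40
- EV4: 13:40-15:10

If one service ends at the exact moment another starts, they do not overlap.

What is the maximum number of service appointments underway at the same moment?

2

Sort all start/end points and keep a running count:
08:00 start EV1 → 1
08:40 start EV2 → 2
09:20 end EV2 → 1
09:30 start EV3 → 2
09:50 end EV1 → 1
10:40 end EV3 → 0
13:40 start EV4 → 1
13:40 start EV5 → 2
15:00 end EV5 → 1
15:10 end EV4 → 0
15:10 start EV6 → 1
16:50 end EV6 → 0
17:20 start EV7 → 1
19:00 end EV7 → 0
Peak is 2, at 08:40 (EV1, EV2).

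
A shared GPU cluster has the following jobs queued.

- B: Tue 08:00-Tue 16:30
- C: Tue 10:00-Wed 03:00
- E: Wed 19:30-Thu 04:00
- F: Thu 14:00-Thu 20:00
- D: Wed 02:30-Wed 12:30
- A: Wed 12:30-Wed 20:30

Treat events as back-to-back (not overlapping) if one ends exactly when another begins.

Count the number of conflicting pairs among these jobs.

3

Sorted by start: B, C, D, A, E, F.
C starts before B ends → B and C overlap.
D starts after B ends — done with B.
D starts before C ends → C and D overlap.
A starts after C ends — done with C.
A starts exactly when D ends (back-to-back, no overlap) — done with D.
E starts before A ends → A and E overlap.
F starts after A ends.
F starts after E ends.
Overlapping pairs: A & E, B & C, C & D — 3 in total.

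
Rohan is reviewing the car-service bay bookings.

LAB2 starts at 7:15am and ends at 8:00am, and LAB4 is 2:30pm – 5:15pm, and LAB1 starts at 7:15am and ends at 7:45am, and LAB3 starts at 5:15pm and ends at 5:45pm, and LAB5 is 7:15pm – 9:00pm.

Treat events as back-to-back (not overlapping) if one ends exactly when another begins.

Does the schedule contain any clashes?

Yes

Sorted by start: LAB1, LAB2, LAB4, LAB3, LAB5.
LAB2 starts before LAB1 ends → LAB1 and LAB2 overlap.
That's a conflict, so the schedule is not conflict-free.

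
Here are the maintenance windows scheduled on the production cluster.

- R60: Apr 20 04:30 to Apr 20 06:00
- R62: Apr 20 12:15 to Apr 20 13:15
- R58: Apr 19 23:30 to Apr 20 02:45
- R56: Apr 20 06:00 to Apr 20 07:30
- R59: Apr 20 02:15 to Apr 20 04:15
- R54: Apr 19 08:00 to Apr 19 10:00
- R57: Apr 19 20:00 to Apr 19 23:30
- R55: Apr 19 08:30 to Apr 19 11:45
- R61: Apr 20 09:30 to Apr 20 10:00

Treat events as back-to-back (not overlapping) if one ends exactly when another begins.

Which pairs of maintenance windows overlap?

R54 & R55, R58 & R59

Check each pair: they overlap iff neither finishes before the other starts.
Sorted by start: R54, R55, R57, R58, R59, R60, R56, R61, R62.
R55 starts before R54 ends → R54 and R55 overlap.
R57 starts after R54 ends, so nothing later overlaps R54 either.
R57 starts after R55 ends, so nothing later overlaps R55 either.
R58 starts exactly when R57 ends (back-to-back, no overlap), so nothing later overlaps R57 either.
R59 starts before R58 ends → R58 and R59 overlap.
R60 starts after R58 ends, so nothing later overlaps R58 either.
R60 starts after R59 ends, so nothing later overlaps R59 either.
R56 starts exactly when R60 ends (back-to-back, no overlap), so nothing later overlaps R60 either.
R61 starts after R56 ends, so nothing later overlaps R56 either.
R62 starts after R61 ends.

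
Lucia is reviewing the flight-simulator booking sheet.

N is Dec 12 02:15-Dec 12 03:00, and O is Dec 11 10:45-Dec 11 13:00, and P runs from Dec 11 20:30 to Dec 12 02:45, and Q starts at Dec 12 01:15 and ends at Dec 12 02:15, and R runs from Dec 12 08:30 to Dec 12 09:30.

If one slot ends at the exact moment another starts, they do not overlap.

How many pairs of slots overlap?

2

Sorted by start: O, P, Q, N, R.
P starts after O ends; O is clear from here.
Q starts before P ends → P and Q overlap.
N starts before P ends → P and N overlap.
R starts after P ends.
N starts exactly when Q ends (back-to-back, no overlap); Q is clear from here.
R starts after N ends.
Overlapping pairs: N & P, P & Q — 2 in total.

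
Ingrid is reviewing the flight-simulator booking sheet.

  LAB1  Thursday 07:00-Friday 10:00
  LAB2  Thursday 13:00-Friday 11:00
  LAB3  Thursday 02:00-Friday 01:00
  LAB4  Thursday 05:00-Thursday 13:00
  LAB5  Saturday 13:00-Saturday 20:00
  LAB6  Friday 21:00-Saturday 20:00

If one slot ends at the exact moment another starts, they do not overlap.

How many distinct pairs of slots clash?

6

Check each pair: they overlap iff neither finishes before the other starts.
Sorted by start: LAB3, LAB4, LAB1, LAB2, LAB6, LAB5.
LAB4 starts before LAB3 ends → LAB3 and LAB4 overlap.
LAB1 starts before LAB3 ends → LAB3 and LAB1 overlap.
LAB2 starts before LAB3 ends → LAB3 and LAB2 overlap.
LAB6 starts after LAB3 ends; LAB3 is clear from here.
LAB1 starts before LAB4 ends → LAB4 and LAB1 overlap.
LAB2 starts exactly when LAB4 ends (back-to-back, no overlap); LAB4 is clear from here.
LAB2 starts before LAB1 ends → LAB1 and LAB2 overlap.
LAB6 starts after LAB1 ends; LAB1 is clear from here.
LAB6 starts after LAB2 ends; LAB2 is clear from here.
LAB5 starts before LAB6 ends → LAB6 and LAB5 overlap.
Overlapping pairs: LAB1 & LAB2, LAB1 & LAB3, LAB1 & LAB4, LAB2 & LAB3, LAB3 & LAB4, LAB5 & LAB6 — 6 in total.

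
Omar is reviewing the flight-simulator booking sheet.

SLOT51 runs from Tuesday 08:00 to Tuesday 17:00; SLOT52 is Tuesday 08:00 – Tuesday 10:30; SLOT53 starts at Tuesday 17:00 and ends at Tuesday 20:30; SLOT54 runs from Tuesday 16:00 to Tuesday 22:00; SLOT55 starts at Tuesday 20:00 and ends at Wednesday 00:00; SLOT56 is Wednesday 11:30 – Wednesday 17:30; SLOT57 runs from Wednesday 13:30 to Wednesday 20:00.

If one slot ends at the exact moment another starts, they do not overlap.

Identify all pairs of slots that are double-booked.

SLOT51 & SLOT52, SLOT51 & SLOT54, SLOT53 & SLOT54, SLOT53 & SLOT55, SLOT54 & SLOT55, SLOT56 & SLOT57

Check each pair: they overlap iff neither finishes before the other starts.
Sorted by start: SLOT51, SLOT52, SLOT54, SLOT53, SLOT55, SLOT56, SLOT57.
SLOT52 starts before SLOT51 ends → SLOT51 and SLOT52 overlap.
SLOT54 starts before SLOT51 ends → SLOT51 and SLOT54 overlap.
SLOT53 starts exactly when SLOT51 ends (back-to-back, no overlap) — done with SLOT51.
SLOT54 starts after SLOT52 ends — done with SLOT52.
SLOT53 starts before SLOT54 ends → SLOT54 and SLOT53 overlap.
SLOT55 starts before SLOT54 ends → SLOT54 and SLOT55 overlap.
SLOT56 starts after SLOT54 ends — done with SLOT54.
SLOT55 starts before SLOT53 ends → SLOT53 and SLOT55 overlap.
SLOT56 starts after SLOT53 ends — done with SLOT53.
SLOT56 starts after SLOT55 ends — done with SLOT55.
SLOT57 starts before SLOT56 ends → SLOT56 and SLOT57 overlap.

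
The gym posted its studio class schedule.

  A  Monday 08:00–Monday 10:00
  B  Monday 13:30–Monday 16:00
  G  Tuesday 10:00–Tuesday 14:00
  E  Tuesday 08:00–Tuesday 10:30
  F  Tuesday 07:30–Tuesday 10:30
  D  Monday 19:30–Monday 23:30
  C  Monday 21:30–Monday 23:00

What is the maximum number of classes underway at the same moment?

Sort all start/end points and keep a running count:
Monday 08:00 start A → 1
Monday 10:00 end A → 0
Monday 13:30 start B → 1
Monday 16:00 end B → 0
Monday 19:30 start D → 1
Monday 21:30 start C → 2
Monday 23:00 end C → 1
Monday 23:30 end D → 0
Tuesday 07:30 start F → 1
Tuesday 08:00 start E → 2
Tuesday 10:00 start G → 3
Tuesday 10:30 end E → 2
Tuesday 10:30 end F → 1
Tuesday 14:00 end G → 0
Peak is 3, at Tuesday 10:00 (E, F, G).

3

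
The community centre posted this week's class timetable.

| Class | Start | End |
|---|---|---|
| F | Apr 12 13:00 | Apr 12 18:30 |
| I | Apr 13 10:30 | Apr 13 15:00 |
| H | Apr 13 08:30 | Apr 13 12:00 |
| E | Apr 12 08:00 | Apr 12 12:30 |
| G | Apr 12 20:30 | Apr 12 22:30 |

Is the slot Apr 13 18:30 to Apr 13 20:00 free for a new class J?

E: ends Apr 12 12:30 at or before J starts Apr 13 18:30 → clear.
F: ends Apr 12 18:30 at or before J starts Apr 13 18:30 → clear.
G: ends Apr 12 22:30 at or before J starts Apr 13 18:30 → clear.
H: ends Apr 13 12:00 at or before J starts Apr 13 18:30 → clear.
I: ends Apr 13 15:00 at or before J starts Apr 13 18:30 → clear.

Yes — the slot is free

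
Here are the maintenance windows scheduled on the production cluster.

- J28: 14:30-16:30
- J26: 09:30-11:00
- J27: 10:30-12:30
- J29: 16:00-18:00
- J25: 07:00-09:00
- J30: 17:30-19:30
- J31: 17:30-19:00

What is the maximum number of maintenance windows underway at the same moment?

Walk through starts and ends in time order (an end at T is processed before a start at T):
07:00 start J25 → 1
09:00 end J25 → 0
09:30 start J26 → 1
10:30 start J27 → 2
11:00 end J26 → 1
12:30 end J27 → 0
14:30 start J28 → 1
16:00 start J29 → 2
16:30 end J28 → 1
17:30 start J30 → 2
17:30 start J31 → 3
18:00 end J29 → 2
19:00 end J31 → 1
19:30 end J30 → 0
Peak is 3, at 17:30 (J29, J30, J31).

3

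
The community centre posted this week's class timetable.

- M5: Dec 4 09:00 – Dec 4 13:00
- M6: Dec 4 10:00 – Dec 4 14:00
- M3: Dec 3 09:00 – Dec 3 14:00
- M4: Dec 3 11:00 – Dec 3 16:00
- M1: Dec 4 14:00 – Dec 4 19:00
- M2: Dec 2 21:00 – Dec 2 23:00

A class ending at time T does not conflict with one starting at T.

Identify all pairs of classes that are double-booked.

M3 & M4, M5 & M6

Sorted by start: M2, M3, M4, M5, M6, M1.
M3 starts after M2 ends, so M2 has no further overlaps.
M4 starts before M3 ends → M3 and M4 overlap.
M5 starts after M3 ends, so M3 has no further overlaps.
M5 starts after M4 ends, so M4 has no further overlaps.
M6 starts before M5 ends → M5 and M6 overlap.
M1 starts after M5 ends.
M1 starts exactly when M6 ends (back-to-back, no overlap).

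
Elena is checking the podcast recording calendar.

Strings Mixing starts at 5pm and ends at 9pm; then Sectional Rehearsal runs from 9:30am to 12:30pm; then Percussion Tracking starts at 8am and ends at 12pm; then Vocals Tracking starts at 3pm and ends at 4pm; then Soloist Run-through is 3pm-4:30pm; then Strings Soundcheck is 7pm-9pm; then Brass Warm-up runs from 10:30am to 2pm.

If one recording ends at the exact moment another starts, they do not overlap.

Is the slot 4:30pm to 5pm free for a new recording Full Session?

Percussion Tracking: ends 12pm at or before Full Session starts 4:30pm → clear.
Sectional Rehearsal: ends 12:30pm at or before Full Session starts 4:30pm → clear.
Brass Warm-up: ends 2pm at or before Full Session starts 4:30pm → clear.
Vocals Tracking: ends 4pm at or before Full Session starts 4:30pm → clear.
Soloist Run-through: ends 4:30pm at or before Full Session starts 4:30pm → clear.
Strings Mixing: starts 5pm at or after Full Session ends 5pm → clear.
Strings Soundcheck: starts 7pm at or after Full Session ends 5pm → clear.

Yes — the slot is free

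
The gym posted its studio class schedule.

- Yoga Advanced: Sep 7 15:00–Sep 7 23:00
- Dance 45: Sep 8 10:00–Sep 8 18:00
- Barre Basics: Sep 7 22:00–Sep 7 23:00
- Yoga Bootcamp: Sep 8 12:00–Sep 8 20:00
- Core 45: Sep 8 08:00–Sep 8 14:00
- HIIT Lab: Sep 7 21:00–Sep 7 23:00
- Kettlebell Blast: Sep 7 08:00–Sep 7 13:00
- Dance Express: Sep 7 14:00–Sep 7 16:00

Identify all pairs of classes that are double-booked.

Barre Basics & HIIT Lab, Barre Basics & Yoga Advanced, Core 45 & Dance 45, Core 45 & Yoga Bootcamp, Dance 45 & Yoga Bootcamp, Dance Express & Yoga Advanced, HIIT Lab & Yoga Advanced

Check each pair: they overlap iff neither finishes before the other starts.
Sorted by start: Kettlebell Blast, Dance Express, Yoga Advanced, HIIT Lab, Barre Basics, Core 45, Dance 45, Yoga Bootcamp.
Dance Express starts after Kettlebell Blast ends — done with Kettlebell Blast.
Yoga Advanced starts before Dance Express ends → Dance Express and Yoga Advanced overlap.
HIIT Lab starts after Dance Express ends — done with Dance Express.
HIIT Lab starts before Yoga Advanced ends → Yoga Advanced and HIIT Lab overlap.
Barre Basics starts before Yoga Advanced ends → Yoga Advanced and Barre Basics overlap.
Core 45 starts after Yoga Advanced ends — done with Yoga Advanced.
Barre Basics starts before HIIT Lab ends → HIIT Lab and Barre Basics overlap.
Core 45 starts after HIIT Lab ends — done with HIIT Lab.
Core 45 starts after Barre Basics ends — done with Barre Basics.
Dance 45 starts before Core 45 ends → Core 45 and Dance 45 overlap.
Yoga Bootcamp starts before Core 45 ends → Core 45 and Yoga Bootcamp overlap.
Yoga Bootcamp starts before Dance 45 ends → Dance 45 and Yoga Bootcamp overlap.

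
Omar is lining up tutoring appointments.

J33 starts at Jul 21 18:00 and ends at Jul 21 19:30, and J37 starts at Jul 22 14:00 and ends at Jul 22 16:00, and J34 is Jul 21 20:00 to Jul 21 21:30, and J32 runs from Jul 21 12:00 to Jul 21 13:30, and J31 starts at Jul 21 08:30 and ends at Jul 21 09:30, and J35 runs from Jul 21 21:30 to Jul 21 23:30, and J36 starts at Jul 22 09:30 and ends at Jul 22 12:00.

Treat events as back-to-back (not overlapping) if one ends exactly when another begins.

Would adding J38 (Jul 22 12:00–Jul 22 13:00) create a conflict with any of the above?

J31: ends Jul 21 09:30 at or before J38 starts Jul 22 12:00 → clear.
J32: ends Jul 21 13:30 at or before J38 starts Jul 22 12:00 → clear.
J33: ends Jul 21 19:30 at or before J38 starts Jul 22 12:00 → clear.
J34: ends Jul 21 21:30 at or before J38 starts Jul 22 12:00 → clear.
J35: ends Jul 21 23:30 at or before J38 starts Jul 22 12:00 → clear.
J36: ends Jul 22 12:00 at or before J38 starts Jul 22 12:00 → clear.
J37: starts Jul 22 14:00 at or after J38 ends Jul 22 13:00 → clear.

No — it doesn't clash with anything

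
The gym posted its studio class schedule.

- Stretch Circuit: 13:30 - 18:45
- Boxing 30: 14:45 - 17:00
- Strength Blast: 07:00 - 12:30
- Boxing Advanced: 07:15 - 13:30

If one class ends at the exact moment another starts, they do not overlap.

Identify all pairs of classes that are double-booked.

Sorted by start: Strength Blast, Boxing Advanced, Stretch Circuit, Boxing 30.
Boxing Advanced starts before Strength Blast ends → Strength Blast and Boxing Advanced overlap.
Stretch Circuit starts after Strength Blast ends, so nothing later overlaps Strength Blast either.
Stretch Circuit starts exactly when Boxing Advanced ends (back-to-back, no overlap), so nothing later overlaps Boxing Advanced either.
Boxing 30 starts before Stretch Circuit ends → Stretch Circuit and Boxing 30 overlap.

Boxing 30 & Stretch Circuit, Boxing Advanced & Strength Blast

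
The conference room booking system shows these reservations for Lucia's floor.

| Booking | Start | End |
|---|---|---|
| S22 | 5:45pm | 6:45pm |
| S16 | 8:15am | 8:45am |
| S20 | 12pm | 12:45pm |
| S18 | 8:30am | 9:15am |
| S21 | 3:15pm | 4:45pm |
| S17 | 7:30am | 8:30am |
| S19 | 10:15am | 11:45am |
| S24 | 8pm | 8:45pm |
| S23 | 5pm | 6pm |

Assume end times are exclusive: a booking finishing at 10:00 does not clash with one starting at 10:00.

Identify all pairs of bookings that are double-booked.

Sorted by start: S17, S16, S18, S19, S20, S21, S23, S22, S24.
S16 starts before S17 ends → S17 and S16 overlap.
S18 starts exactly when S17 ends (back-to-back, no overlap), so S17 has no further overlaps.
S18 starts before S16 ends → S16 and S18 overlap.
S19 starts after S16 ends, so S16 has no further overlaps.
S19 starts after S18 ends, so S18 has no further overlaps.
S20 starts after S19 ends, so S19 has no further overlaps.
S21 starts after S20 ends, so S20 has no further overlaps.
S23 starts after S21 ends, so S21 has no further overlaps.
S22 starts before S23 ends → S23 and S22 overlap.
S24 starts after S23 ends.
S24 starts after S22 ends.

S16 & S17, S16 & S18, S22 & S23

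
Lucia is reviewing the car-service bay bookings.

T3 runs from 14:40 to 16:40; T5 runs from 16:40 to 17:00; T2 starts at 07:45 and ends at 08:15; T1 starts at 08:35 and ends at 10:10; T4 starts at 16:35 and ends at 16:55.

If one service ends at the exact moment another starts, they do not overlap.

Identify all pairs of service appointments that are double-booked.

T3 & T4, T4 & T5

Sorted by start: T2, T1, T3, T4, T5.
T1 starts after T2 ends, so T2 has no further overlaps.
T3 starts after T1 ends, so T1 has no further overlaps.
T4 starts before T3 ends → T3 and T4 overlap.
T5 starts exactly when T3 ends (back-to-back, no overlap).
T5 starts before T4 ends → T4 and T5 overlap.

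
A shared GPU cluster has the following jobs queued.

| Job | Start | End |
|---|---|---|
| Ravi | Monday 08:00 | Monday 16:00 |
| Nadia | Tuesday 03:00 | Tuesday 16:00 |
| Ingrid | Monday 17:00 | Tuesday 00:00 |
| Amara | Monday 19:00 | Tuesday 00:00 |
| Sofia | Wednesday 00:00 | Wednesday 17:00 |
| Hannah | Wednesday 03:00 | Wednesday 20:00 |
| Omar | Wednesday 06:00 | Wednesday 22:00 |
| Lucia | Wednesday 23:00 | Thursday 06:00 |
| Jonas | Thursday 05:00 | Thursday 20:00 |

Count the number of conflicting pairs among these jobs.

5

Sorted by start: Ravi, Ingrid, Amara, Nadia, Sofia, Hannah, Omar, Lucia, Jonas.
Ingrid starts after Ravi ends, so nothing later overlaps Ravi either.
Amara starts before Ingrid ends → Ingrid and Amara overlap.
Nadia starts after Ingrid ends, so nothing later overlaps Ingrid either.
Nadia starts after Amara ends, so nothing later overlaps Amara either.
Sofia starts after Nadia ends, so nothing later overlaps Nadia either.
Hannah starts before Sofia ends → Sofia and Hannah overlap.
Omar starts before Sofia ends → Sofia and Omar overlap.
Lucia starts after Sofia ends, so nothing later overlaps Sofia either.
Omar starts before Hannah ends → Hannah and Omar overlap.
Lucia starts after Hannah ends, so nothing later overlaps Hannah either.
Lucia starts after Omar ends, so nothing later overlaps Omar either.
Jonas starts before Lucia ends → Lucia and Jonas overlap.
Overlapping pairs: Amara & Ingrid, Hannah & Omar, Hannah & Sofia, Jonas & Lucia, Omar & Sofia — 5 in total.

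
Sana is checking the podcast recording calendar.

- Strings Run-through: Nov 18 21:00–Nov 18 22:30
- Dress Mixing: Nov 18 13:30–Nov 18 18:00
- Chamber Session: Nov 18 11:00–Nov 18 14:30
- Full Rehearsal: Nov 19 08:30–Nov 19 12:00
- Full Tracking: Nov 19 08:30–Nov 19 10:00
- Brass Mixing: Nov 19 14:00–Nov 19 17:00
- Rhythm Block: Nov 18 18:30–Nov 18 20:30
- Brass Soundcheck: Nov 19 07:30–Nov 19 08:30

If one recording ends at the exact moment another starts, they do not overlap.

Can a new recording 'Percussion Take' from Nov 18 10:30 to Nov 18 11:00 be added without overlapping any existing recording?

Yes — the slot is free

Chamber Session: starts Nov 18 11:00 at or after Percussion Take ends Nov 18 11:00 → clear.
Dress Mixing: starts Nov 18 13:30 at or after Percussion Take ends Nov 18 11:00 → clear.
Rhythm Block: starts Nov 18 18:30 at or after Percussion Take ends Nov 18 11:00 → clear.
Strings Run-through: starts Nov 18 21:00 at or after Percussion Take ends Nov 18 11:00 → clear.
Brass Soundcheck: starts Nov 19 07:30 at or after Percussion Take ends Nov 18 11:00 → clear.
Full Rehearsal: starts Nov 19 08:30 at or after Percussion Take ends Nov 18 11:00 → clear.
Full Tracking: starts Nov 19 08:30 at or after Percussion Take ends Nov 18 11:00 → clear.
Brass Mixing: starts Nov 19 14:00 at or after Percussion Take ends Nov 18 11:00 → clear.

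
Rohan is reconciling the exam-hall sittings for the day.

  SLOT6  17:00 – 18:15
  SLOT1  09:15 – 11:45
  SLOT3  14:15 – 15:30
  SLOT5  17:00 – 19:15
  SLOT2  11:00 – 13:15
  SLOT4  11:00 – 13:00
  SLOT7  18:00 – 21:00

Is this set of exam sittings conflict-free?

No

Check each pair: they overlap iff neither finishes before the other starts.
Sorted by start: SLOT1, SLOT2, SLOT4, SLOT3, SLOT5, SLOT6, SLOT7.
SLOT2 starts before SLOT1 ends → SLOT1 and SLOT2 overlap.
That's a conflict, so the schedule is not conflict-free.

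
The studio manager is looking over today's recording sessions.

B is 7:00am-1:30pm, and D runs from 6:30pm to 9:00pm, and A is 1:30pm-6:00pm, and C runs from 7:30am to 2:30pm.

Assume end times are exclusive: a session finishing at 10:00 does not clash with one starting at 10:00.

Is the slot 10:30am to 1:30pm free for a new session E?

No — it overlaps B, C

B: starts 7:00am before E ends 1:30pm, and ends 1:30pm after E starts 10:30am → overlap.
C: starts 7:30am before E ends 1:30pm, and ends 2:30pm after E starts 10:30am → overlap.
A: starts 1:30pm at or after E ends 1:30pm → clear.
D: starts 6:30pm at or after E ends 1:30pm → clear.
E overlaps B, C.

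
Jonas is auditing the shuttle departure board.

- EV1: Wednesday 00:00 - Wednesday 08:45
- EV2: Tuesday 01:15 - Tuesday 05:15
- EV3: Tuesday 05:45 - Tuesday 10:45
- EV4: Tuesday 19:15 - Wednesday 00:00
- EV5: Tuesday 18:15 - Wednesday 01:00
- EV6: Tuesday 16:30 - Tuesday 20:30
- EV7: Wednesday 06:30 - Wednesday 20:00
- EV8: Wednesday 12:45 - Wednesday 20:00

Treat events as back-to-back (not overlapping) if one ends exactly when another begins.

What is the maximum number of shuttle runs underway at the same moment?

3

Walk through starts and ends in time order (an end at T is processed before a start at T):
Tuesday 01:15 start EV2 → 1
Tuesday 05:15 end EV2 → 0
Tuesday 05:45 start EV3 → 1
Tuesday 10:45 end EV3 → 0
Tuesday 16:30 start EV6 → 1
Tuesday 18:15 start EV5 → 2
Tuesday 19:15 start EV4 → 3
Tuesday 20:30 end EV6 → 2
Wednesday 00:00 end EV4 → 1
Wednesday 00:00 start EV1 → 2
Wednesday 01:00 end EV5 → 1
Wednesday 06:30 start EV7 → 2
Wednesday 08:45 end EV1 → 1
Wednesday 12:45 start EV8 → 2
Wednesday 20:00 end EV7 → 1
Wednesday 20:00 end EV8 → 0
Peak is 3, at Tuesday 19:15 (EV4, EV5, EV6).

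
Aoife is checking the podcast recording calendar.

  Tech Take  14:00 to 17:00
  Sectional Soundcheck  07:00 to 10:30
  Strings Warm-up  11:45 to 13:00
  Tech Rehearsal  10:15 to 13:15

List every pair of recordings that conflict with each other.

Sorted by start: Sectional Soundcheck, Tech Rehearsal, Strings Warm-up, Tech Take.
Tech Rehearsal starts before Sectional Soundcheck ends → Sectional Soundcheck and Tech Rehearsal overlap.
Strings Warm-up starts after Sectional Soundcheck ends; Sectional Soundcheck is clear from here.
Strings Warm-up starts before Tech Rehearsal ends → Tech Rehearsal and Strings Warm-up overlap.
Tech Take starts after Tech Rehearsal ends.
Tech Take starts after Strings Warm-up ends.

Sectional Soundcheck & Tech Rehearsal, Strings Warm-up & Tech Rehearsal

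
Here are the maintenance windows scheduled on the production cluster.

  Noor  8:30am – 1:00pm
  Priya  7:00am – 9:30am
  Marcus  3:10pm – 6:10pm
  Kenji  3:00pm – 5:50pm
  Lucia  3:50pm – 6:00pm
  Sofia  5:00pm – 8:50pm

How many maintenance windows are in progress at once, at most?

4

Sort all start/end points and keep a running count:
7:00am start Priya → 1
8:30am start Noor → 2
9:30am end Priya → 1
1:00pm end Noor → 0
3:00pm start Kenji → 1
3:10pm start Marcus → 2
3:50pm start Lucia → 3
5:00pm start Sofia → 4
5:50pm end Kenji → 3
6:00pm end Lucia → 2
6:10pm end Marcus → 1
8:50pm end Sofia → 0
Peak is 4, at 5:00pm (Kenji, Lucia, Marcus, Sofia).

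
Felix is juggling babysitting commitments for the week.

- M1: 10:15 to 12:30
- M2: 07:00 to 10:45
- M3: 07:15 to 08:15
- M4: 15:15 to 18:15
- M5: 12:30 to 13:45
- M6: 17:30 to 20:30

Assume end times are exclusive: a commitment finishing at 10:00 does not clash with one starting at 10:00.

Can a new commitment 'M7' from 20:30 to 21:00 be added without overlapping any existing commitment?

Yes — the slot is free

M2: ends 10:45 at or before M7 starts 20:30 → clear.
M3: ends 08:15 at or before M7 starts 20:30 → clear.
M1: ends 12:30 at or before M7 starts 20:30 → clear.
M5: ends 13:45 at or before M7 starts 20:30 → clear.
M4: ends 18:15 at or before M7 starts 20:30 → clear.
M6: ends 20:30 at or before M7 starts 20:30 → clear.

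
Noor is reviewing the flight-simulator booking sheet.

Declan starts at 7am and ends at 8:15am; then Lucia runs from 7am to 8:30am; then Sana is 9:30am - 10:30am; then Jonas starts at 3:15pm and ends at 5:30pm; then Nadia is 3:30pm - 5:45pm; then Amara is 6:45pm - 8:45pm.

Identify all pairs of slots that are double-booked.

Declan & Lucia, Jonas & Nadia

Sorted by start: Declan, Lucia, Sana, Jonas, Nadia, Amara.
Lucia starts before Declan ends → Declan and Lucia overlap.
Sana starts after Declan ends; Declan is clear from here.
Sana starts after Lucia ends; Lucia is clear from here.
Jonas starts after Sana ends; Sana is clear from here.
Nadia starts before Jonas ends → Jonas and Nadia overlap.
Amara starts after Jonas ends.
Amara starts after Nadia ends.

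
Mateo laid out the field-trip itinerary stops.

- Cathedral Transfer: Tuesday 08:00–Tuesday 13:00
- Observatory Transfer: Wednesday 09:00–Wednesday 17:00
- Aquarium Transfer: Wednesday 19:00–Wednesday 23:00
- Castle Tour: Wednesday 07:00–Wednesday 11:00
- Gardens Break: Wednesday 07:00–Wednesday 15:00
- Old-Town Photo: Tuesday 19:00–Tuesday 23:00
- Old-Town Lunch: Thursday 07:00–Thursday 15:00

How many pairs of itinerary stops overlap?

Two intervals overlap when each starts before the other ends.
Sorted by start: Cathedral Transfer, Old-Town Photo, Castle Tour, Gardens Break, Observatory Transfer, Aquarium Transfer, Old-Town Lunch.
Old-Town Photo starts after Cathedral Transfer ends; Cathedral Transfer is clear from here.
Castle Tour starts after Old-Town Photo ends; Old-Town Photo is clear from here.
Gardens Break starts before Castle Tour ends → Castle Tour and Gardens Break overlap.
Observatory Transfer starts before Castle Tour ends → Castle Tour and Observatory Transfer overlap.
Aquarium Transfer starts after Castle Tour ends; Castle Tour is clear from here.
Observatory Transfer starts before Gardens Break ends → Gardens Break and Observatory Transfer overlap.
Aquarium Transfer starts after Gardens Break ends; Gardens Break is clear from here.
Aquarium Transfer starts after Observatory Transfer ends; Observatory Transfer is clear from here.
Old-Town Lunch starts after Aquarium Transfer ends.
Overlapping pairs: Castle Tour & Gardens Break, Castle Tour & Observatory Transfer, Gardens Break & Observatory Transfer — 3 in total.

3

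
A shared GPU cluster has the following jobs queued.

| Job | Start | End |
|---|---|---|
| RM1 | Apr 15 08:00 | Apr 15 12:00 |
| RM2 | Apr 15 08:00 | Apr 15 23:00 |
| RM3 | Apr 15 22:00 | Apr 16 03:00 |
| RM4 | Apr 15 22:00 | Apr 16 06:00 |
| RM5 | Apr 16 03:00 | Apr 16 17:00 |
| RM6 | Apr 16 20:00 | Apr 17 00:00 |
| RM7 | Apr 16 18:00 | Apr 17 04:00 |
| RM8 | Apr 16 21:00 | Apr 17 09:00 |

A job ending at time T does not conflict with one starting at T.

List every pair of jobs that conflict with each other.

Two intervals overlap when each starts before the other ends.
Sorted by start: RM1, RM2, RM3, RM4, RM5, RM7, RM6, RM8.
RM2 starts before RM1 ends → RM1 and RM2 overlap.
RM3 starts after RM1 ends; RM1 is clear from here.
RM3 starts before RM2 ends → RM2 and RM3 overlap.
RM4 starts before RM2 ends → RM2 and RM4 overlap.
RM5 starts after RM2 ends; RM2 is clear from here.
RM4 starts before RM3 ends → RM3 and RM4 overlap.
RM5 starts exactly when RM3 ends (back-to-back, no overlap); RM3 is clear from here.
RM5 starts before RM4 ends → RM4 and RM5 overlap.
RM7 starts after RM4 ends; RM4 is clear from here.
RM7 starts after RM5 ends; RM5 is clear from here.
RM6 starts before RM7 ends → RM7 and RM6 overlap.
RM8 starts before RM7 ends → RM7 and RM8 overlap.
RM8 starts before RM6 ends → RM6 and RM8 overlap.

RM1 & RM2, RM2 & RM3, RM2 & RM4, RM3 & RM4, RM4 & RM5, RM6 & RM7, RM6 & RM8, RM7 & RM8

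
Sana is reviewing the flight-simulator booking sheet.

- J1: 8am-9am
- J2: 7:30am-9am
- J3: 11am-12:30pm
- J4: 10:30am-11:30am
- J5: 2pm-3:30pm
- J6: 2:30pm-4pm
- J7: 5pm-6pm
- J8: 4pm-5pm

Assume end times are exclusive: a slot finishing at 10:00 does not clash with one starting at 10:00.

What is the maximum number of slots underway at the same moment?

2

Sweep the timeline, counting +1 at each start and −1 at each end (ends before starts at a tie):
7:30am start J2 → 1
8am start J1 → 2
9am end J1 → 1
9am end J2 → 0
10:30am start J4 → 1
11am start J3 → 2
11:30am end J4 → 1
12:30pm end J3 → 0
2pm start J5 → 1
2:30pm start J6 → 2
3:30pm end J5 → 1
4pm end J6 → 0
4pm start J8 → 1
5pm end J8 → 0
5pm start J7 → 1
6pm end J7 → 0
Peak is 2, at 8am (J1, J2).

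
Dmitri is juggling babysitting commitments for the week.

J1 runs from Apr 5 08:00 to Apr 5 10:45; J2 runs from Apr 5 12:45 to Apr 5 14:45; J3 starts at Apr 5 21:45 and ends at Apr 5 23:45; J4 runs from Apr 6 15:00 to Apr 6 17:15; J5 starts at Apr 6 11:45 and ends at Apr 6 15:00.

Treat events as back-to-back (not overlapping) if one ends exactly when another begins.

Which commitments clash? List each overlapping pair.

Sorted by start: J1, J2, J3, J5, J4.
J2 starts after J1 ends; J1 is clear from here.
J3 starts after J2 ends; J2 is clear from here.
J5 starts after J3 ends; J3 is clear from here.
J4 starts exactly when J5 ends (back-to-back, no overlap).

no conflicts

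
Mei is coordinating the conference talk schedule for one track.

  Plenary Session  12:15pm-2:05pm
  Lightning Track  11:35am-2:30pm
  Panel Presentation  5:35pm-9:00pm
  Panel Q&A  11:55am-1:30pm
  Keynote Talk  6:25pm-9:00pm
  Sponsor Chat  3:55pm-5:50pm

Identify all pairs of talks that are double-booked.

Keynote Talk & Panel Presentation, Lightning Track & Panel Q&A, Lightning Track & Plenary Session, Panel Presentation & Sponsor Chat, Panel Q&A & Plenary Session

Two intervals overlap when each starts before the other ends.
Sorted by start: Lightning Track, Panel Q&A, Plenary Session, Sponsor Chat, Panel Presentation, Keynote Talk.
Panel Q&A starts before Lightning Track ends → Lightning Track and Panel Q&A overlap.
Plenary Session starts before Lightning Track ends → Lightning Track and Plenary Session overlap.
Sponsor Chat starts after Lightning Track ends, so Lightning Track has no further overlaps.
Plenary Session starts before Panel Q&A ends → Panel Q&A and Plenary Session overlap.
Sponsor Chat starts after Panel Q&A ends, so Panel Q&A has no further overlaps.
Sponsor Chat starts after Plenary Session ends, so Plenary Session has no further overlaps.
Panel Presentation starts before Sponsor Chat ends → Sponsor Chat and Panel Presentation overlap.
Keynote Talk starts after Sponsor Chat ends.
Keynote Talk starts before Panel Presentation ends → Panel Presentation and Keynote Talk overlap.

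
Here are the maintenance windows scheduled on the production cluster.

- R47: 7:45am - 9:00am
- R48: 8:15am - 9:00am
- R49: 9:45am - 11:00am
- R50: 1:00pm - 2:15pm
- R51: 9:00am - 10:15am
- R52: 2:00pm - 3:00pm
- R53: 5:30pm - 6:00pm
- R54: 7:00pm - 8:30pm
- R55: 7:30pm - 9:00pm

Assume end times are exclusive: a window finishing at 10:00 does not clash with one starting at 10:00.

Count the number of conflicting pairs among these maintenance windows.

Sorted by start: R47, R48, R51, R49, R50, R52, R53, R54, R55.
R48 starts before R47 ends → R47 and R48 overlap.
R51 starts exactly when R47 ends (back-to-back, no overlap); R47 is clear from here.
R51 starts exactly when R48 ends (back-to-back, no overlap); R48 is clear from here.
R49 starts before R51 ends → R51 and R49 overlap.
R50 starts after R51 ends; R51 is clear from here.
R50 starts after R49 ends; R49 is clear from here.
R52 starts before R50 ends → R50 and R52 overlap.
R53 starts after R50 ends; R50 is clear from here.
R53 starts after R52 ends; R52 is clear from here.
R54 starts after R53 ends; R53 is clear from here.
R55 starts before R54 ends → R54 and R55 overlap.
Overlapping pairs: R47 & R48, R49 & R51, R50 & R52, R54 & R55 — 4 in total.

4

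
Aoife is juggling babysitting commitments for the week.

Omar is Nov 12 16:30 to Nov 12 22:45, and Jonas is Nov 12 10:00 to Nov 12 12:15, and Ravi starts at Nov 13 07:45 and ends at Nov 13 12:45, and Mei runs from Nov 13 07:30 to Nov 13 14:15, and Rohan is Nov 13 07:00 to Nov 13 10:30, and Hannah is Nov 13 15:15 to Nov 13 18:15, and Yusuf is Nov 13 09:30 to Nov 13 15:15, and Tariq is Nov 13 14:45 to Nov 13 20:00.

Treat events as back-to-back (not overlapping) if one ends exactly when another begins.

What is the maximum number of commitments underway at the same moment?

4

Sort all start/end points and keep a running count:
Nov 12 10:00 start Jonas → 1
Nov 12 12:15 end Jonas → 0
Nov 12 16:30 start Omar → 1
Nov 12 22:45 end Omar → 0
Nov 13 07:00 start Rohan → 1
Nov 13 07:30 start Mei → 2
Nov 13 07:45 start Ravi → 3
Nov 13 09:30 start Yusuf → 4
Nov 13 10:30 end Rohan → 3
Nov 13 12:45 end Ravi → 2
Nov 13 14:15 end Mei → 1
Nov 13 14:45 start Tariq → 2
Nov 13 15:15 end Yusuf → 1
Nov 13 15:15 start Hannah → 2
Nov 13 18:15 end Hannah → 1
Nov 13 20:00 end Tariq → 0
Peak is 4, at Nov 13 09:30 (Mei, Ravi, Rohan, Yusuf).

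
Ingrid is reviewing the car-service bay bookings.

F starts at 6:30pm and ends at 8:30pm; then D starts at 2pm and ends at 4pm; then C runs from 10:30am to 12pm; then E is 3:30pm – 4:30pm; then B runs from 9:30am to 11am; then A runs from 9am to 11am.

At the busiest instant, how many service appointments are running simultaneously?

3

Sort all start/end points and keep a running count:
9am start A → 1
9:30am start B → 2
10:30am start C → 3
11am end A → 2
11am end B → 1
12pm end C → 0
2pm start D → 1
3:30pm start E → 2
4pm end D → 1
4:30pm end E → 0
6:30pm start F → 1
8:30pm end F → 0
Peak is 3, at 10:30am (A, B, C).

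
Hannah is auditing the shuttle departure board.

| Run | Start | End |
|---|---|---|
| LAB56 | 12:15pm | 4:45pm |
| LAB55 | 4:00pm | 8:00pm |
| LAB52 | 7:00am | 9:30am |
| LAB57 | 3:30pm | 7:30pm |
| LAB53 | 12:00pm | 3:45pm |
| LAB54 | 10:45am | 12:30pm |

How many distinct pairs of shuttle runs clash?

7

Sorted by start: LAB52, LAB54, LAB53, LAB56, LAB57, LAB55.
LAB54 starts after LAB52 ends, so LAB52 has no further overlaps.
LAB53 starts before LAB54 ends → LAB54 and LAB53 overlap.
LAB56 starts before LAB54 ends → LAB54 and LAB56 overlap.
LAB57 starts after LAB54 ends, so LAB54 has no further overlaps.
LAB56 starts before LAB53 ends → LAB53 and LAB56 overlap.
LAB57 starts before LAB53 ends → LAB53 and LAB57 overlap.
LAB55 starts after LAB53 ends.
LAB57 starts before LAB56 ends → LAB56 and LAB57 overlap.
LAB55 starts before LAB56 ends → LAB56 and LAB55 overlap.
LAB55 starts before LAB57 ends → LAB57 and LAB55 overlap.
Overlapping pairs: LAB53 & LAB54, LAB53 & LAB56, LAB53 & LAB57, LAB54 & LAB56, LAB55 & LAB56, LAB55 & LAB57, LAB56 & LAB57 — 7 in total.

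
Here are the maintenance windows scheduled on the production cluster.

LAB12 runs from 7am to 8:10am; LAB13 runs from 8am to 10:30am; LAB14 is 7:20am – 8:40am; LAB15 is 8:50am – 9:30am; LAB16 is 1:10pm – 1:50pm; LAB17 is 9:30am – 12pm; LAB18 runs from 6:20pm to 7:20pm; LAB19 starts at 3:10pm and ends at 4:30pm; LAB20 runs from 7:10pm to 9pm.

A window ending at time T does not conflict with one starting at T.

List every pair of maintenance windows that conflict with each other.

Sorted by start: LAB12, LAB14, LAB13, LAB15, LAB17, LAB16, LAB19, LAB18, LAB20.
LAB14 starts before LAB12 ends → LAB12 and LAB14 overlap.
LAB13 starts before LAB12 ends → LAB12 and LAB13 overlap.
LAB15 starts after LAB12 ends, so LAB12 has no further overlaps.
LAB13 starts before LAB14 ends → LAB14 and LAB13 overlap.
LAB15 starts after LAB14 ends, so LAB14 has no further overlaps.
LAB15 starts before LAB13 ends → LAB13 and LAB15 overlap.
LAB17 starts before LAB13 ends → LAB13 and LAB17 overlap.
LAB16 starts after LAB13 ends, so LAB13 has no further overlaps.
LAB17 starts exactly when LAB15 ends (back-to-back, no overlap), so LAB15 has no further overlaps.
LAB16 starts after LAB17 ends, so LAB17 has no further overlaps.
LAB19 starts after LAB16 ends, so LAB16 has no further overlaps.
LAB18 starts after LAB19 ends, so LAB19 has no further overlaps.
LAB20 starts before LAB18 ends → LAB18 and LAB20 overlap.

LAB12 & LAB13, LAB12 & LAB14, LAB13 & LAB14, LAB13 & LAB15, LAB13 & LAB17, LAB18 & LAB20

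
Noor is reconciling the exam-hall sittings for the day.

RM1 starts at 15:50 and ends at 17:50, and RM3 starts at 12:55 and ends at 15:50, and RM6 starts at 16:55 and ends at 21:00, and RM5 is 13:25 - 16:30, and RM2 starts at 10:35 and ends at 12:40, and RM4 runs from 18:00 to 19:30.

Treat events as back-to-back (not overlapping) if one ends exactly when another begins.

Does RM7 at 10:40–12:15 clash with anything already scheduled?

Yes — it overlaps RM2

RM2: starts 10:35 before RM7 ends 12:15, and ends 12:40 after RM7 starts 10:40 → overlap.
RM3: starts 12:55 at or after RM7 ends 12:15 → clear.
RM5: starts 13:25 at or after RM7 ends 12:15 → clear.
RM1: starts 15:50 at or after RM7 ends 12:15 → clear.
RM6: starts 16:55 at or after RM7 ends 12:15 → clear.
RM4: starts 18:00 at or after RM7 ends 12:15 → clear.
RM7 overlaps RM2.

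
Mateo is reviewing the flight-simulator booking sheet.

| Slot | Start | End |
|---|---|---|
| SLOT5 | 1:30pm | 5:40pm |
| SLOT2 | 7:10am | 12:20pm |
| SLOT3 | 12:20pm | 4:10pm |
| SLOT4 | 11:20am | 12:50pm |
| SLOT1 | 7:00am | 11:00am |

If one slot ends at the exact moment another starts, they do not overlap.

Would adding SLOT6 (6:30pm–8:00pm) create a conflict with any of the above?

No — it doesn't clash with anything

SLOT1: ends 11:00am at or before SLOT6 starts 6:30pm → clear.
SLOT2: ends 12:20pm at or before SLOT6 starts 6:30pm → clear.
SLOT4: ends 12:50pm at or before SLOT6 starts 6:30pm → clear.
SLOT3: ends 4:10pm at or before SLOT6 starts 6:30pm → clear.
SLOT5: ends 5:40pm at or before SLOT6 starts 6:30pm → clear.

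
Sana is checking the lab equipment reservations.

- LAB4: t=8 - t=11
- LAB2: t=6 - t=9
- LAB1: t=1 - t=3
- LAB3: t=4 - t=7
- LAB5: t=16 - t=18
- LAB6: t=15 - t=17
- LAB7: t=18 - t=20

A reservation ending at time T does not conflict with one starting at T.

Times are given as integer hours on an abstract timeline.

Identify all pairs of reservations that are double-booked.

LAB2 & LAB3, LAB2 & LAB4, LAB5 & LAB6

Two intervals overlap when each starts before the other ends.
Sorted by start: LAB1, LAB3, LAB2, LAB4, LAB6, LAB5, LAB7.
LAB3 starts after LAB1 ends, so nothing later overlaps LAB1 either.
LAB2 starts before LAB3 ends → LAB3 and LAB2 overlap.
LAB4 starts after LAB3 ends, so nothing later overlaps LAB3 either.
LAB4 starts before LAB2 ends → LAB2 and LAB4 overlap.
LAB6 starts after LAB2 ends, so nothing later overlaps LAB2 either.
LAB6 starts after LAB4 ends, so nothing later overlaps LAB4 either.
LAB5 starts before LAB6 ends → LAB6 and LAB5 overlap.
LAB7 starts after LAB6 ends.
LAB7 starts exactly when LAB5 ends (back-to-back, no overlap).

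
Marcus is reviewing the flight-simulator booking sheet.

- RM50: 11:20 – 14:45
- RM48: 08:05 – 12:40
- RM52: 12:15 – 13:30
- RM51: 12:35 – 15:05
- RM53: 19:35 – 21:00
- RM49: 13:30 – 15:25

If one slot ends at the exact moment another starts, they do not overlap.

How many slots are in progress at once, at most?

Sweep the timeline, counting +1 at each start and −1 at each end (ends before starts at a tie):
08:05 start RM48 → 1
11:20 start RM50 → 2
12:15 start RM52 → 3
12:35 start RM51 → 4
12:40 end RM48 → 3
13:30 end RM52 → 2
13:30 start RM49 → 3
14:45 end RM50 → 2
15:05 end RM51 → 1
15:25 end RM49 → 0
19:35 start RM53 → 1
21:00 end RM53 → 0
Peak is 4, at 12:35 (RM48, RM50, RM51, RM52).

4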